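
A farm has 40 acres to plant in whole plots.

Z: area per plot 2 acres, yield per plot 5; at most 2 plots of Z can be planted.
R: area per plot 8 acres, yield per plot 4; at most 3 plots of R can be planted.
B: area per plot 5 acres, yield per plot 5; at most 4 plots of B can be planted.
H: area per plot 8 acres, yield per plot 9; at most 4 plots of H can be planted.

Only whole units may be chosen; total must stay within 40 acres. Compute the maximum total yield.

48

This is a bounded integer knapsack.
Z has the best ratio (5/2); taking only Z gives at most 2×5 = 10 (stopped by the supply cap of 2).
Mixing does better — 2×Z, 4×B, and 2×H: area 40 ≤ 40, yield 2·5 + 4·5 + 2·9 = 48.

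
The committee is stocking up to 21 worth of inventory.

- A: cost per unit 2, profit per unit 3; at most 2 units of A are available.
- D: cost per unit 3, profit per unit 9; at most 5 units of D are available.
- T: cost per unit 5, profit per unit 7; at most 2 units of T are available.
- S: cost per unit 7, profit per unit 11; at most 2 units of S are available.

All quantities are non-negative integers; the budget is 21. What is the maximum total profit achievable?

5×D and 1×T: cost 20 ≤ 21, profit 5·9 + 1·7 = 52.
2×A and 5×D: cost 19 ≤ 21, profit 2·3 + 5·9 = 51.
Best is 52.

52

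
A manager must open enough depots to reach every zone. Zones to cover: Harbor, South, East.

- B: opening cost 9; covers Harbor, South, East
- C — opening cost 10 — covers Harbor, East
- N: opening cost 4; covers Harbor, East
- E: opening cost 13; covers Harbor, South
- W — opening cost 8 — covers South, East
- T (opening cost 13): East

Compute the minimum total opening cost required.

9

The greedy cost-per-new-zone heuristic would pick N and W for 12, but a cheaper cover exists.
B alone covers Harbor, South, East — every zone.
Total opening cost: 9.
No cover costs less than 9.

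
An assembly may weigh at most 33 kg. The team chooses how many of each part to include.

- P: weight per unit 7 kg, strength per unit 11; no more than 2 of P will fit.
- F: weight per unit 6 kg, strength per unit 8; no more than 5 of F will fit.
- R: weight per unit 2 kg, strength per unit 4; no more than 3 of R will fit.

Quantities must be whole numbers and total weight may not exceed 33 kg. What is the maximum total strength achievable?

50

This is a bounded integer knapsack.
1×P, 3×F, and 3×R: weight 31 ≤ 33, strength 1·11 + 3·8 + 3·4 = 47.
2×P, 2×F, and 3×R: weight 32 ≤ 33, strength 2·11 + 2·8 + 3·4 = 50.
Best is 50.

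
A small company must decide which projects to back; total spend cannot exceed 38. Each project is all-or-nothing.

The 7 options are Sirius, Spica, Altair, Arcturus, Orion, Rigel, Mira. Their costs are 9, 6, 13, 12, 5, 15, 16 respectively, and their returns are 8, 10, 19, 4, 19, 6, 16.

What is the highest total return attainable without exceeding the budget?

56

This is a 0-1 knapsack instance.
Allowing fractional choices, the relaxed optimum would be about 62.0, but projects are indivisible.
Sirius + Spica + Altair + Orion: cost 9 + 6 + 13 + 5 = 33 ≤ 38, return 8 + 10 + 19 + 19 = 56.
Sirius + Spica + Orion + Mira: cost 9 + 6 + 5 + 16 = 36 ≤ 38, return 8 + 10 + 19 + 16 = 53.
Altair + Orion + Mira: cost 13 + 5 + 16 = 34 ≤ 38, return 19 + 19 + 16 = 54.
Best is Sirius, Spica, Altair, and Orion with total return 56.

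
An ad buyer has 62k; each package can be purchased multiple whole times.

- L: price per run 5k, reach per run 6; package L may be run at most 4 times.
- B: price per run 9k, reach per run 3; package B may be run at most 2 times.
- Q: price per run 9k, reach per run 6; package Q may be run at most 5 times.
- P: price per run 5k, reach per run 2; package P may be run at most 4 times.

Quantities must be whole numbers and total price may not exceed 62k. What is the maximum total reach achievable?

L has the best ratio (6/5); taking only L gives at most 4×6 = 24 (stopped by the supply cap of 4).
Mixing does better — 4×L, 4×Q, and 1×P: price 61 ≤ 62, reach 4·6 + 4·6 + 1·2 = 50.

50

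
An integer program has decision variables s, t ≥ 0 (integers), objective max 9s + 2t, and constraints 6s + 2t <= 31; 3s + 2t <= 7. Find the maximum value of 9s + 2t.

18

(s,t)=(2,0) is feasible, giving 18.
(s,t)=(1,1) is feasible, giving 11.
(s,t)=(1,0) is feasible, giving 9.
The best lattice point is (2,0), giving 18.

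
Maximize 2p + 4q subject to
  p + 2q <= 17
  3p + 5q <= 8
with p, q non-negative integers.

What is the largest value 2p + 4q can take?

6

The continuous relaxation peaks at (0, 1.6) with value 6.40; rounding to a feasible lattice point costs some objective.
(p,q)=(1,1): 1·1+2·1=3≤17, 3·1+5·1=8≤8, objective 6.
(p,q)=(0,1): 1·0+2·1=2≤17, 3·0+5·1=5≤8, objective 4.
(p,q)=(2,0): 1·2+2·0=2≤17, 3·2+5·0=6≤8, objective 4.
(p,q)=(1,0): 1·1+2·0=1≤17, 3·1+5·0=3≤8, objective 2.
The best lattice point is (1,1), giving 6.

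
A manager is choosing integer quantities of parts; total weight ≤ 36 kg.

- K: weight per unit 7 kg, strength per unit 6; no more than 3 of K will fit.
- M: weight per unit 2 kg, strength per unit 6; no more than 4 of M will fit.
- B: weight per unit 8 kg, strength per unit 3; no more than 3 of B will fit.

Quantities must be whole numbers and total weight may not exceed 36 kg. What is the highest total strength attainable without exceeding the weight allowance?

Take 3×K and 4×M: weight 29 ≤ 36, strength 3·6 + 4·6 = 42.
M has the best ratio (6/2) and is taken to its limit of 4; remaining capacity is filled optimally with the others.

42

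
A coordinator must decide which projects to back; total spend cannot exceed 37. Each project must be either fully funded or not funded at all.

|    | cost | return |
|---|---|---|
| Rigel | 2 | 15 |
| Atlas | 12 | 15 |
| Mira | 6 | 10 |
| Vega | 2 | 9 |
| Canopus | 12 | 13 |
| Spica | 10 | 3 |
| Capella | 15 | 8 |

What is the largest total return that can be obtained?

Take Rigel, Atlas, Mira, Vega, and Canopus: cost 2 + 12 + 6 + 2 + 12 = 34 ≤ 37, return 15 + 15 + 10 + 9 + 13 = 62.
No other feasible combination does better.

62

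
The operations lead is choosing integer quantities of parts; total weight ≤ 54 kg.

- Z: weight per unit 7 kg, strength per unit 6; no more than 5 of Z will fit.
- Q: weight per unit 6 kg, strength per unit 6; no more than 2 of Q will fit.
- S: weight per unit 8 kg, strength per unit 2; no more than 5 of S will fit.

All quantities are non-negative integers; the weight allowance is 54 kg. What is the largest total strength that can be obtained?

Q has the best ratio (6/6); taking only Q gives at most 2×6 = 12 (stopped by the supply cap of 2).
Mixing does better — 5×Z and 2×Q: weight 47 ≤ 54, strength 5·6 + 2·6 = 42.

42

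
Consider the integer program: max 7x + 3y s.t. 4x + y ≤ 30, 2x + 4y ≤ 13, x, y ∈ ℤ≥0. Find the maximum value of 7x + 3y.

(x,y)=(6,0) is feasible, giving 42.
(x,y)=(5,0) is feasible, giving 35.
No feasible integer point exceeds 42.

42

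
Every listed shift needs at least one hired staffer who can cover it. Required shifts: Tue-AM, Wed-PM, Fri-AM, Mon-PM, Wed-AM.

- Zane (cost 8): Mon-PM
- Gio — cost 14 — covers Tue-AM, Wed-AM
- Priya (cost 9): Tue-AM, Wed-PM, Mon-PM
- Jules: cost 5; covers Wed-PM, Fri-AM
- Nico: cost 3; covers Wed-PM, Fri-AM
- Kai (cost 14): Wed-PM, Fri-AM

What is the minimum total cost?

This is a weighted set-cover instance.
The greedy cost-per-new-shift heuristic would pick Nico, Priya, and Gio for 26, but a cheaper cover exists.
Choose Zane, Gio, and Nico: together they cover Tue-AM, Wed-PM, Fri-AM, Mon-PM, Wed-AM — every shift.
Total cost: 8 + 14 + 3 = 25.
No cover costs less than 25.

25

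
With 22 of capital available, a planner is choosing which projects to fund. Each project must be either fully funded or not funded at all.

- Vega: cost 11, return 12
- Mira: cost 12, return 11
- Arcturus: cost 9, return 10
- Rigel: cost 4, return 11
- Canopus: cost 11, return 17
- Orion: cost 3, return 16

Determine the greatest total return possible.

Rigel + Canopus + Orion: cost 4 + 11 + 3 = 18 ≤ 22, return 11 + 17 + 16 = 44.
Mira + Rigel + Orion: cost 12 + 4 + 3 = 19 ≤ 22, return 11 + 11 + 16 = 38.
Vega + Rigel + Orion: cost 11 + 4 + 3 = 18 ≤ 22, return 12 + 11 + 16 = 39.
Best is Rigel, Canopus, and Orion with total return 44.

44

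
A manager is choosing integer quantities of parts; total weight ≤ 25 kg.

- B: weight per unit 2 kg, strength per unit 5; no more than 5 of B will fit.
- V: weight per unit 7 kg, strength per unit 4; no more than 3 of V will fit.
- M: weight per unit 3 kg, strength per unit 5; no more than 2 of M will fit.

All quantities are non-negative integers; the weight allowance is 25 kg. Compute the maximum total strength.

39

This is a bounded integer knapsack.
5×B and 2×M: weight 16 ≤ 25, strength 5·5 + 2·5 = 35.
5×B, 1×V, and 2×M: weight 23 ≤ 25, strength 5·5 + 1·4 + 2·5 = 39.
Best is 39.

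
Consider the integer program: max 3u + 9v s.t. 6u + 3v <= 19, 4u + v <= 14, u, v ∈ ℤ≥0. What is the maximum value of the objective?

54

(u,v)=(0,6) is feasible, giving 54.
(u,v)=(0,5) is feasible, giving 45.
No feasible integer point exceeds 54.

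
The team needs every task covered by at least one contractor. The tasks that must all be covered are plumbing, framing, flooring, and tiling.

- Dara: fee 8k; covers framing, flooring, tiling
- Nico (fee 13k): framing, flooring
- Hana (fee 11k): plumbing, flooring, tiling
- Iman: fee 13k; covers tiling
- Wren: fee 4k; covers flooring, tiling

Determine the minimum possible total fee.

19

This is a weighted set-cover instance.
The greedy cost-per-new-task heuristic would pick Wren, Dara, and Hana for 23, but a cheaper cover exists.
Choose Dara and Hana: together they cover plumbing, framing, flooring, tiling — every task.
Total fee: 8 + 11 = 19.
No cover costs less than 19.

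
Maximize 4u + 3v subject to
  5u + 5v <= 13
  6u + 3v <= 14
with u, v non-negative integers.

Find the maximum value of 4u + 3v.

8

The continuous relaxation peaks at (2.07, 0.533) with value 9.87; rounding to a feasible lattice point costs some objective.
(u,v)=(2,0): 5·2+5·0=10≤13, 6·2+3·0=12≤14, objective 8.
(u,v)=(1,1): 5·1+5·1=10≤13, 6·1+3·1=9≤14, objective 7.
(u,v)=(1,0): 5·1+5·0=5≤13, 6·1+3·0=6≤14, objective 4.
The best lattice point is (2,0), giving 8.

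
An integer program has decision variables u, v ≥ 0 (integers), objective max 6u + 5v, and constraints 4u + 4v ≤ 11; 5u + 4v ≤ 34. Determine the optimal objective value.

Relaxing integrality, the LP optimum is 16.50 at (u,v) = (2.75, 0), which is not an integer point.
(u,v)=(2,0): 4·2+4·0=8≤11, 5·2+4·0=10≤34, objective 12.
(u,v)=(1,1): 4·1+4·1=8≤11, 5·1+4·1=9≤34, objective 11.
(u,v)=(1,0): 4·1+4·0=4≤11, 5·1+4·0=5≤34, objective 6.
The best lattice point is (2,0), giving 12.

12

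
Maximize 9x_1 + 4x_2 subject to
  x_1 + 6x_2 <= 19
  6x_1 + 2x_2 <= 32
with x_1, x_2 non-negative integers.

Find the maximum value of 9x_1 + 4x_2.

49

(x_1,x_2)=(5,1): 1·5+6·1=11≤19, 6·5+2·1=32≤32, objective 49.
(x_1,x_2)=(5,0): 1·5+6·0=5≤19, 6·5+2·0=30≤32, objective 45.
(x_1,x_2)=(4,2): 1·4+6·2=16≤19, 6·4+2·2=28≤32, objective 44.
The best lattice point is (5,1), giving 49.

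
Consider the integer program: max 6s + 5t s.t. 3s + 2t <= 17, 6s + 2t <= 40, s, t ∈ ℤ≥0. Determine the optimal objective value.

41

The continuous relaxation peaks at (0, 8.5) with value 42.50; rounding to a feasible lattice point costs some objective.
(s,t)=(1,7): 3·1+2·7=17≤17, 6·1+2·7=20≤40, objective 41.
(s,t)=(0,8): 3·0+2·8=16≤17, 6·0+2·8=16≤40, objective 40.
No feasible integer point exceeds 41.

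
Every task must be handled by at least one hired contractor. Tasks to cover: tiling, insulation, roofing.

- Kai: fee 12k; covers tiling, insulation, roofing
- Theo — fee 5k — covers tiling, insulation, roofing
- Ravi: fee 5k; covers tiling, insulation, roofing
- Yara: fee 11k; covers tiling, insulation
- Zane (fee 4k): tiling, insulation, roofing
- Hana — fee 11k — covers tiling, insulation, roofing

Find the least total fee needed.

4

Zane alone covers tiling, insulation, roofing — every task.
Total fee: 4.
No cover costs less than 4.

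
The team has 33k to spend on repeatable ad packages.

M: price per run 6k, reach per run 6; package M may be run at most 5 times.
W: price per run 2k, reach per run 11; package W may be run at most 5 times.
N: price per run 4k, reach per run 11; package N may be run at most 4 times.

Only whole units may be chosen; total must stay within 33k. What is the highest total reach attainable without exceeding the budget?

105

W has the best ratio (11/2); taking only W gives at most 5×11 = 55 (stopped by the supply cap of 5).
Mixing does better — 1×M, 5×W, and 4×N: price 32 ≤ 33, reach 1·6 + 5·11 + 4·11 = 105.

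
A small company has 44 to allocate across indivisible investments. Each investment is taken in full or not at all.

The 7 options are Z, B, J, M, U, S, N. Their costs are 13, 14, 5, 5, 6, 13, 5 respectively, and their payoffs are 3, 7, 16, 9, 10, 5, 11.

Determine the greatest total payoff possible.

Allowing fractional choices, the relaxed optimum would be about 56.5, but investments are indivisible.
B + J + M + U + N: cost 14 + 5 + 5 + 6 + 5 = 35 ≤ 44, payoff 7 + 16 + 9 + 10 + 11 = 53.
J + M + U + S + N: cost 5 + 5 + 6 + 13 + 5 = 34 ≤ 44, payoff 16 + 9 + 10 + 5 + 11 = 51.
Z + J + M + U + N: cost 13 + 5 + 5 + 6 + 5 = 34 ≤ 44, payoff 3 + 16 + 9 + 10 + 11 = 49.
Best is B, J, M, U, and N with total payoff 53.

53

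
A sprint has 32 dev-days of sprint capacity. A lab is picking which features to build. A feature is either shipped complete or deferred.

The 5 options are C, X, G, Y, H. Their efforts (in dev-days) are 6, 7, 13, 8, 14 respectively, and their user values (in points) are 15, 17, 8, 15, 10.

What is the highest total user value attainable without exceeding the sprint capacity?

Allowing fractional choices, the relaxed optimum would be about 54.9, but features are indivisible.
C + X + Y: effort 6 + 7 + 8 = 21 ≤ 32, user value 15 + 17 + 15 = 47.
C + X + H: effort 6 + 7 + 14 = 27 ≤ 32, user value 15 + 17 + 10 = 42.
Best is C, X, and Y with total user value 47.

47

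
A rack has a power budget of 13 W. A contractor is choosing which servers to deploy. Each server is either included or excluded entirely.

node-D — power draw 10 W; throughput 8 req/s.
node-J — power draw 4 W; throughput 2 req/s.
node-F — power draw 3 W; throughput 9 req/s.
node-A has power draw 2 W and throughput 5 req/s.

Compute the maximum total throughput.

17

node-D + node-F: power draw 10 + 3 = 13 ≤ 13, throughput 8 + 9 = 17.
node-J + node-F + node-A: power draw 4 + 3 + 2 = 9 ≤ 13, throughput 2 + 9 + 5 = 16.
Best is node-D and node-F with total throughput 17.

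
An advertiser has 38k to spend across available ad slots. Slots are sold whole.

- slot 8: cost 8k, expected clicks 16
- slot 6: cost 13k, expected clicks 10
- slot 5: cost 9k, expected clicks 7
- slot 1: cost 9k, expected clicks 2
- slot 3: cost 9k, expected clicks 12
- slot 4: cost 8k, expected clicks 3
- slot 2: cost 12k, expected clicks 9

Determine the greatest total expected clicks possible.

slot 8 + slot 3 + slot 4 + slot 2: cost 8 + 9 + 8 + 12 = 37 ≤ 38, expected clicks 16 + 12 + 3 + 9 = 40.
slot 8 + slot 5 + slot 3 + slot 2: cost 8 + 9 + 9 + 12 = 38 ≤ 38, expected clicks 16 + 7 + 12 + 9 = 44.
slot 8 + slot 6 + slot 3 + slot 4: cost 8 + 13 + 9 + 8 = 38 ≤ 38, expected clicks 16 + 10 + 12 + 3 = 41.
Best is slot 8, slot 5, slot 3, and slot 2 with total expected clicks 44.

44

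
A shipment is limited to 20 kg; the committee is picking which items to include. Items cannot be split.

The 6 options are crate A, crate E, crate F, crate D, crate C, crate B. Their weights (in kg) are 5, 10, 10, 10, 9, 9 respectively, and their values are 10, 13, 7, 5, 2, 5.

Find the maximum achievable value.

Allowing fractional choices, the relaxed optimum would be about 26.5, but items are indivisible.
crate A + crate E: weight 5 + 10 = 15 ≤ 20, value 10 + 13 = 23.
crate E + crate F: weight 10 + 10 = 20 ≤ 20, value 13 + 7 = 20.
crate E + crate B: weight 10 + 9 = 19 ≤ 20, value 13 + 5 = 18.
Best is crate A and crate E with total value 23.

23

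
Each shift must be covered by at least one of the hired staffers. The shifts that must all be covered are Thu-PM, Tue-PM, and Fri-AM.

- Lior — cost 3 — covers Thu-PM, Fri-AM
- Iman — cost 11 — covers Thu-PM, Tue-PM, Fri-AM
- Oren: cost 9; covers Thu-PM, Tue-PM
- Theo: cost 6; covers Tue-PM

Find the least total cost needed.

Choose Lior and Theo: together they cover Thu-PM, Tue-PM, Fri-AM — every shift.
Total cost: 3 + 6 = 9.
No cover costs less than 9.

9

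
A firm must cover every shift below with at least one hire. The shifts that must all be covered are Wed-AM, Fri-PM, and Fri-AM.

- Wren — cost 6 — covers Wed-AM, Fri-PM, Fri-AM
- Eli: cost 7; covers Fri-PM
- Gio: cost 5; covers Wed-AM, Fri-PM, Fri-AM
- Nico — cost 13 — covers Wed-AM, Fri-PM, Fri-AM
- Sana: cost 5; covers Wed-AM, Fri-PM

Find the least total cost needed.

5

Gio alone covers Wed-AM, Fri-PM, Fri-AM — every shift.
Total cost: 5.
No cover costs less than 5.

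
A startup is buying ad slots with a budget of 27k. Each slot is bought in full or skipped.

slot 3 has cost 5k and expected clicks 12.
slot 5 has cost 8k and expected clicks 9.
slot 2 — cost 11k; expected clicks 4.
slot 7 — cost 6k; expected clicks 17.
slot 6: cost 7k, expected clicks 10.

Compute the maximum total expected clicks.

48

Allowing fractional choices, the relaxed optimum would be about 48.4, but ad slots are indivisible.
slot 3 + slot 5 + slot 7: cost 5 + 8 + 6 = 19 ≤ 27, expected clicks 12 + 9 + 17 = 38.
slot 3 + slot 5 + slot 7 + slot 6: cost 5 + 8 + 6 + 7 = 26 ≤ 27, expected clicks 12 + 9 + 17 + 10 = 48.
slot 3 + slot 7 + slot 6: cost 5 + 6 + 7 = 18 ≤ 27, expected clicks 12 + 17 + 10 = 39.
Best is slot 3, slot 5, slot 7, and slot 6 with total expected clicks 48.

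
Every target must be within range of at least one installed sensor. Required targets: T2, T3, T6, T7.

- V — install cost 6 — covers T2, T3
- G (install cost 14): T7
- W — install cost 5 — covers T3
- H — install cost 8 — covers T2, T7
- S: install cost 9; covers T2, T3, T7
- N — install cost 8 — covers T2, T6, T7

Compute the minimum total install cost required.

13

Choose W and N: together they cover T2, T3, T6, T7 — every target.
Total install cost: 5 + 8 = 13.
No cover costs less than 13.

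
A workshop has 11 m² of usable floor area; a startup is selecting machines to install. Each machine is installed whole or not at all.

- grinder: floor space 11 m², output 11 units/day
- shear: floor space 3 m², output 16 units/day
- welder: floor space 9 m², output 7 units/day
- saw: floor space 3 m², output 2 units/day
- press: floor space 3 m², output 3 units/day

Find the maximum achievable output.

21

Treat it as a binary knapsack problem.
shear + press: floor space 3 + 3 = 6 ≤ 11, output 16 + 3 = 19.
shear + saw: floor space 3 + 3 = 6 ≤ 11, output 16 + 2 = 18.
shear + saw + press: floor space 3 + 3 + 3 = 9 ≤ 11, output 16 + 2 + 3 = 21.
Best is shear, saw, and press with total output 21.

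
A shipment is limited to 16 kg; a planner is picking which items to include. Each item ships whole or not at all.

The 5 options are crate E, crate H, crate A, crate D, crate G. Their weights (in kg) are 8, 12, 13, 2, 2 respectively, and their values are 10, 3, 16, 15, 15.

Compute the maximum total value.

Take crate E, crate D, and crate G: weight 8 + 2 + 2 = 12 ≤ 16, value 10 + 15 + 15 = 40.
No other feasible combination does better.

40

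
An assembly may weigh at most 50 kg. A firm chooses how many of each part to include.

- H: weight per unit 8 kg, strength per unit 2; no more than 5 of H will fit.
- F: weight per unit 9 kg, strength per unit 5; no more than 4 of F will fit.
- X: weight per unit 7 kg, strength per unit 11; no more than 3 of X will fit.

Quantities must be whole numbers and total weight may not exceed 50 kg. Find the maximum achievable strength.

48

Take 3×F and 3×X: weight 48 ≤ 50, strength 3·5 + 3·11 = 48.
X has the best ratio (11/7) and is taken to its limit of 3; remaining capacity is filled optimally with the others.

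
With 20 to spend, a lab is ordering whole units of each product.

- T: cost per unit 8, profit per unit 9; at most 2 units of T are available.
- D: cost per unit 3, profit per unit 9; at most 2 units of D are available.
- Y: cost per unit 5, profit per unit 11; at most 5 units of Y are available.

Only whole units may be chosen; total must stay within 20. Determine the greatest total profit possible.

44

4×Y: cost 20 ≤ 20, profit 4·11 = 44.
1×D and 3×Y: cost 18 ≤ 20, profit 1·9 + 3·11 = 42.
Best is 44.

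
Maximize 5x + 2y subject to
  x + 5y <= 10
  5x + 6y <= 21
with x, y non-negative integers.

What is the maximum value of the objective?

20

(x,y)=(4,0): 1·4+5·0=4≤10, 5·4+6·0=20≤21, objective 20.
(x,y)=(3,1): 1·3+5·1=8≤10, 5·3+6·1=21≤21, objective 17.
(x,y)=(3,0): 1·3+5·0=3≤10, 5·3+6·0=15≤21, objective 15.
No feasible integer point exceeds 20.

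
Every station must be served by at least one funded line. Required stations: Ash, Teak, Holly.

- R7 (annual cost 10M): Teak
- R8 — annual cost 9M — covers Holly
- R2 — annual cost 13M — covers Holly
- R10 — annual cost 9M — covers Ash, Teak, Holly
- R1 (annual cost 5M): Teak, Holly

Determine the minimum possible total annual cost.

This is an integer covering problem.
The greedy cost-per-new-station heuristic would pick R1 and R10 for 14, but a cheaper cover exists.
R10 alone covers Ash, Teak, Holly — every station.
Total annual cost: 9.
No cover costs less than 9.

9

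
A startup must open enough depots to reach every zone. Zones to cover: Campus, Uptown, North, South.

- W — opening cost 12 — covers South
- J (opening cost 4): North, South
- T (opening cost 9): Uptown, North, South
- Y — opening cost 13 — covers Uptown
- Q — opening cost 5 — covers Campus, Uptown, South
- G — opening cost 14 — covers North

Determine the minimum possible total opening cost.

This is a weighted set-cover instance.
Choose J and Q: together they cover Campus, Uptown, North, South — every zone.
Total opening cost: 4 + 5 = 9.
No cover costs less than 9.

9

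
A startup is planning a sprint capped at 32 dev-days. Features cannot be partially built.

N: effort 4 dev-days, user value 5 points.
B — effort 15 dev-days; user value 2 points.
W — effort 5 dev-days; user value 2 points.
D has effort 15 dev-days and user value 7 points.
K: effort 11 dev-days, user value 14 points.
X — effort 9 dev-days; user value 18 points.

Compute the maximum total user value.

W + K + X: effort 5 + 11 + 9 = 25 ≤ 32, user value 2 + 14 + 18 = 34.
N + W + K + X: effort 4 + 5 + 11 + 9 = 29 ≤ 32, user value 5 + 2 + 14 + 18 = 39.
N + K + X: effort 4 + 11 + 9 = 24 ≤ 32, user value 5 + 14 + 18 = 37.
Best is N, W, K, and X with total user value 39.

39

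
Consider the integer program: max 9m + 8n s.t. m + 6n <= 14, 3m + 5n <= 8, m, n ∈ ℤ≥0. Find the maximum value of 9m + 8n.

18

The continuous relaxation peaks at (2.67, 0) with value 24.00; rounding to a feasible lattice point costs some objective.
(m,n)=(2,0): 1·2+6·0=2≤14, 3·2+5·0=6≤8, objective 18.
(m,n)=(1,1): 1·1+6·1=7≤14, 3·1+5·1=8≤8, objective 17.
(m,n)=(1,0): 1·1+6·0=1≤14, 3·1+5·0=3≤8, objective 9.
The best lattice point is (2,0), giving 18.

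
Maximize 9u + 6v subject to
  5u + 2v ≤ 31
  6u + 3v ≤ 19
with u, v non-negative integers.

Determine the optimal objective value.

36

Relaxing integrality, the LP optimum is 38.00 at (u,v) = (0, 6.33), which is not an integer point.
(u,v)=(0,6) is feasible, giving 36.
(u,v)=(0,5) is feasible, giving 30.
Maximum is 36 at (u,v)=(0,6).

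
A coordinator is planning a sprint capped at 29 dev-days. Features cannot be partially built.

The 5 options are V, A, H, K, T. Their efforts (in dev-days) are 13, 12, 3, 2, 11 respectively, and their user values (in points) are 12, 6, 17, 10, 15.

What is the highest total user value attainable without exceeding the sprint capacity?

Take V, H, K, and T: effort 13 + 3 + 2 + 11 = 29 ≤ 29, user value 12 + 17 + 10 + 15 = 54.
No other feasible combination does better.

54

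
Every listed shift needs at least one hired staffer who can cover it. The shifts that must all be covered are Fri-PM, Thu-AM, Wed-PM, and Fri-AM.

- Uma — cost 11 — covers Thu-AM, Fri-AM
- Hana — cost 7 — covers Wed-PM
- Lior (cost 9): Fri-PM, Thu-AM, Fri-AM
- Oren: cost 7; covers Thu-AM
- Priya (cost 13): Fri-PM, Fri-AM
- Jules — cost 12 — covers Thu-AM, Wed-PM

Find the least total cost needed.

Choose Hana and Lior: together they cover Fri-PM, Thu-AM, Wed-PM, Fri-AM — every shift.
Total cost: 7 + 9 = 16.

16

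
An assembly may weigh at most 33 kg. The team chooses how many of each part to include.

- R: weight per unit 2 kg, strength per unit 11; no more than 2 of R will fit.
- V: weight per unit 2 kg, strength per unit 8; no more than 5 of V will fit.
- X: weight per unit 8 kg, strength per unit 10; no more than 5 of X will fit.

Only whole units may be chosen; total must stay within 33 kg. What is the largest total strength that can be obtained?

This is a bounded integer knapsack.
R has the best ratio (11/2); taking only R gives at most 2×11 = 22 (stopped by the supply cap of 2).
Mixing does better — 2×R, 5×V, and 2×X: weight 30 ≤ 33, strength 2·11 + 5·8 + 2·10 = 82.

82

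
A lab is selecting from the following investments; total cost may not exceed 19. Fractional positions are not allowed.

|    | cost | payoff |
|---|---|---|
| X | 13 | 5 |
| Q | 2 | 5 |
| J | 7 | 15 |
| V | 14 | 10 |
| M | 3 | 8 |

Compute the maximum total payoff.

This is an integer program with binary decision variables.
Take Q, J, and M: cost 2 + 7 + 3 = 12 ≤ 19, payoff 5 + 15 + 8 = 28.
No other feasible combination does better.

28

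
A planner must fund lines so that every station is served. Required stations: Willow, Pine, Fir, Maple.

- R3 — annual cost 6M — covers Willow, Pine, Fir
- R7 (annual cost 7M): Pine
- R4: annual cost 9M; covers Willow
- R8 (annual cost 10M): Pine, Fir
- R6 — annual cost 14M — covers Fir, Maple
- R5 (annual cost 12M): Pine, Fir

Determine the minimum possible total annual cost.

20

This is an integer covering problem.
Choose R3 and R6: together they cover Willow, Pine, Fir, Maple — every station.
Total annual cost: 6 + 14 = 20.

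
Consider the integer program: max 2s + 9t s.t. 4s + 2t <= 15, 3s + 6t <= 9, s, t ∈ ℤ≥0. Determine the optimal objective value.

Relaxing integrality, the LP optimum is 13.50 at (s,t) = (0, 1.5), which is not an integer point.
(s,t)=(1,1): 4·1+2·1=6≤15, 3·1+6·1=9≤9, objective 11.
(s,t)=(0,1): 4·0+2·1=2≤15, 3·0+6·1=6≤9, objective 9.
(s,t)=(2,0): 4·2+2·0=8≤15, 3·2+6·0=6≤9, objective 4.
(s,t)=(1,0): 4·1+2·0=4≤15, 3·1+6·0=3≤9, objective 2.
The best lattice point is (1,1), giving 11.

11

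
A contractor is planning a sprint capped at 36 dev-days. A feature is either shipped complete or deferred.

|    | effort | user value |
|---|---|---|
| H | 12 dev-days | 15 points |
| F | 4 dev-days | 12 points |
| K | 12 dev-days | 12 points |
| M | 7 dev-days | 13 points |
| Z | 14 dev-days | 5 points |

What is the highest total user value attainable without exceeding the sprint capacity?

52

H + F + K + M: effort 12 + 4 + 12 + 7 = 35 ≤ 36, user value 15 + 12 + 12 + 13 = 52.
H + F + M: effort 12 + 4 + 7 = 23 ≤ 36, user value 15 + 12 + 13 = 40.
Best is H, F, K, and M with total user value 52.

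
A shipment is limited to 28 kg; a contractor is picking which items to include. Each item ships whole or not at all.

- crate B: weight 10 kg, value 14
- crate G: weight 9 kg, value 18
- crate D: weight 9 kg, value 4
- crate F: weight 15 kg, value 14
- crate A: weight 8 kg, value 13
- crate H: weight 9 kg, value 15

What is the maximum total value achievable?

47

crate B + crate G + crate H: weight 10 + 9 + 9 = 28 ≤ 28, value 14 + 18 + 15 = 47.
crate G + crate A + crate H: weight 9 + 8 + 9 = 26 ≤ 28, value 18 + 13 + 15 = 46.
crate B + crate G + crate A: weight 10 + 9 + 8 = 27 ≤ 28, value 14 + 18 + 13 = 45.
Best is crate B, crate G, and crate H with total value 47.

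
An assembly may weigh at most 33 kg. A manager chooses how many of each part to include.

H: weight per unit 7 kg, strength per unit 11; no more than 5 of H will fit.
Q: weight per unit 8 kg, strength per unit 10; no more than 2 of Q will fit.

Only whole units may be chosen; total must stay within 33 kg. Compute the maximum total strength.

Take 4×H: weight 28 ≤ 33, strength 4·11 = 44.
No other integer combination yields more.

44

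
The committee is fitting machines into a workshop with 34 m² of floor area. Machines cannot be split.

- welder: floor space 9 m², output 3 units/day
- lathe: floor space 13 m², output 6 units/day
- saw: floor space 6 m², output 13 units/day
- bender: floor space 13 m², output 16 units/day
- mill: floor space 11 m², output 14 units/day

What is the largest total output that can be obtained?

43

This is an integer program with binary decision variables.
Allowing fractional choices, the relaxed optimum would be about 44.8, but machines are indivisible.
lathe + saw + bender: floor space 13 + 6 + 13 = 32 ≤ 34, output 6 + 13 + 16 = 35.
saw + bender + mill: floor space 6 + 13 + 11 = 30 ≤ 34, output 13 + 16 + 14 = 43.
lathe + saw + mill: floor space 13 + 6 + 11 = 30 ≤ 34, output 6 + 13 + 14 = 33.
Best is saw, bender, and mill with total output 43.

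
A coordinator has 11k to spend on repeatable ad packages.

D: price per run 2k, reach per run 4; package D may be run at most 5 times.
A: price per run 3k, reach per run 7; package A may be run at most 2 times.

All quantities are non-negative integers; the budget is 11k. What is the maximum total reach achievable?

2×D and 2×A: price 10 ≤ 11, reach 2·4 + 2·7 = 22.
4×D and 1×A: price 11 ≤ 11, reach 4·4 + 1·7 = 23.
Best is 23.

23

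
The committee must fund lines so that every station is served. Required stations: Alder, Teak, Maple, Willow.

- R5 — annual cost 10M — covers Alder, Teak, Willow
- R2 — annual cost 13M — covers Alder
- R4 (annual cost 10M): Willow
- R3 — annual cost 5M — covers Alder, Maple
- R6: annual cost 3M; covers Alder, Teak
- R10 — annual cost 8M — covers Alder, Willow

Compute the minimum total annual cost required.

This is a weighted set-cover instance.
Choose R5 and R3: together they cover Alder, Teak, Maple, Willow — every station.
Total annual cost: 10 + 5 = 15.

15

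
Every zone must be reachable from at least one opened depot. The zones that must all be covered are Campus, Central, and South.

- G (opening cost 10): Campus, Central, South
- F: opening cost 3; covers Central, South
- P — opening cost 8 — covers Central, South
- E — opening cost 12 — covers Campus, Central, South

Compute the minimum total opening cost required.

10

The greedy cost-per-new-zone heuristic would pick F and G for 13, but a cheaper cover exists.
G alone covers Campus, Central, South — every zone.
Total opening cost: 10.
No cover costs less than 10.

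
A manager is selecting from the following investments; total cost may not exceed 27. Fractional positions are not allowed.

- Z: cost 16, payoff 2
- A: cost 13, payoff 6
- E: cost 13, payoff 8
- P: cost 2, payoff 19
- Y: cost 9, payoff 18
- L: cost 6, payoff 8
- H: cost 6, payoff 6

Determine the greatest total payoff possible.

Allowing fractional choices, the relaxed optimum would be about 53.5, but investments are indivisible.
P + Y + L: cost 2 + 9 + 6 = 17 ≤ 27, payoff 19 + 18 + 8 = 45.
P + Y + L + H: cost 2 + 9 + 6 + 6 = 23 ≤ 27, payoff 19 + 18 + 8 + 6 = 51.
E + P + Y: cost 13 + 2 + 9 = 24 ≤ 27, payoff 8 + 19 + 18 = 45.
Best is P, Y, L, and H with total payoff 51.

51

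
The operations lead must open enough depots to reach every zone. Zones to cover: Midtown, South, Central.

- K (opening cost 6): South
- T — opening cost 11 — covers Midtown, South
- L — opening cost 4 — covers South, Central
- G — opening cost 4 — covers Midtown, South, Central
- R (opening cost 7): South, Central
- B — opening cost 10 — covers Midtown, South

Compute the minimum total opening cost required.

G alone covers Midtown, South, Central — every zone.
Total opening cost: 4.
No cover costs less than 4.

4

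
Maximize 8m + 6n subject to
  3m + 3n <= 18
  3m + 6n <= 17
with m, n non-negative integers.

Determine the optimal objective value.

(m,n)=(5,0): 3·5+3·0=15≤18, 3·5+6·0=15≤17, objective 40.
(m,n)=(4,0): 3·4+3·0=12≤18, 3·4+6·0=12≤17, objective 32.
No feasible integer point exceeds 40.

40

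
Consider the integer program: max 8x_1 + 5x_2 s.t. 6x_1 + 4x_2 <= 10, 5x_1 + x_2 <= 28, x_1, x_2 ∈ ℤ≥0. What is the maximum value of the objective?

13

(x_1,x_2)=(1,1): 6·1+4·1=10≤10, 5·1+1·1=6≤28, objective 13.
(x_1,x_2)=(0,2): 6·0+4·2=8≤10, 5·0+1·2=2≤28, objective 10.
(x_1,x_2)=(1,0): 6·1+4·0=6≤10, 5·1+1·0=5≤28, objective 8.
Maximum is 13 at (x_1,x_2)=(1,1).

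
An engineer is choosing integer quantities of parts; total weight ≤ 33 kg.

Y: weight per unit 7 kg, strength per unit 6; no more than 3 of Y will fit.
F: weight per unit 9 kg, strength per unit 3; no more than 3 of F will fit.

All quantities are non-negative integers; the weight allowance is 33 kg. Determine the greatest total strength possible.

Take 3×Y and 1×F: weight 30 ≤ 33, strength 3·6 + 1·3 = 21.
Y has the best ratio (6/7) and is taken to its limit of 3; remaining capacity is filled optimally with the others.

21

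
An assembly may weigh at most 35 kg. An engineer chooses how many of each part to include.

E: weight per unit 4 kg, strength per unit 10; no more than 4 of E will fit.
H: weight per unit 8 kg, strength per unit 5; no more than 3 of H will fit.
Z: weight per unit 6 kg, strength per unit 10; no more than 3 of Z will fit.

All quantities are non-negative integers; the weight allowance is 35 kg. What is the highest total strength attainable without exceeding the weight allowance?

E has the best ratio (10/4); taking only E gives at most 4×10 = 40 (stopped by the supply cap of 4).
Mixing does better — 4×E and 3×Z: weight 34 ≤ 35, strength 4·10 + 3·10 = 70.

70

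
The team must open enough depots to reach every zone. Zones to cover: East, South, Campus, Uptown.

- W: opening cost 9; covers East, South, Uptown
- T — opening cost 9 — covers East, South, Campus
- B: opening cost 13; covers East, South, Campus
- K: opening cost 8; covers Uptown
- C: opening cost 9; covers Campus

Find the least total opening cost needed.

17

Choose T and K: together they cover East, South, Campus, Uptown — every zone.
Total opening cost: 9 + 8 = 17.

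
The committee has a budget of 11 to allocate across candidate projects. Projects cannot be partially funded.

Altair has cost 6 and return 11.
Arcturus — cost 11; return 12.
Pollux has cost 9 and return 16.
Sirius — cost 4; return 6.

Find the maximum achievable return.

17

Allowing fractional choices, the relaxed optimum would be about 19.9, but projects are indivisible.
Arcturus: cost 11 ≤ 11, return 12.
Altair + Sirius: cost 6 + 4 = 10 ≤ 11, return 11 + 6 = 17.
Pollux: cost 9 ≤ 11, return 16.
Best is Altair and Sirius with total return 17.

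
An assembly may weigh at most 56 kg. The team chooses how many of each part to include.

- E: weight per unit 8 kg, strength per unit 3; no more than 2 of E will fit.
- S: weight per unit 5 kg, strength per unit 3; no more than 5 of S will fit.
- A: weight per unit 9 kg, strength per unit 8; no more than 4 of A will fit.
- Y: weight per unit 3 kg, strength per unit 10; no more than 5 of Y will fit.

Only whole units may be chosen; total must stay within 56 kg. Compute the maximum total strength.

4×A and 5×Y: weight 51 ≤ 56, strength 4·8 + 5·10 = 82.
1×S, 4×A, and 5×Y: weight 56 ≤ 56, strength 1·3 + 4·8 + 5·10 = 85.
Best is 85.

85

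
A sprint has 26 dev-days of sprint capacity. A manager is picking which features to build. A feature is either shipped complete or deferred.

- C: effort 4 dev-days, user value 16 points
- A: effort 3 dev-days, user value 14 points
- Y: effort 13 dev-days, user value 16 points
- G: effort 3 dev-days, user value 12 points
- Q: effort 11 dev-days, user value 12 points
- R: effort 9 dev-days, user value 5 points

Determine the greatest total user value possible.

Allowing fractional choices, the relaxed optimum would be about 61.3, but features are indivisible.
C + A + G + R: effort 4 + 3 + 3 + 9 = 19 ≤ 26, user value 16 + 14 + 12 + 5 = 47.
C + A + Y + G: effort 4 + 3 + 13 + 3 = 23 ≤ 26, user value 16 + 14 + 16 + 12 = 58.
C + A + G + Q: effort 4 + 3 + 3 + 11 = 21 ≤ 26, user value 16 + 14 + 12 + 12 = 54.
Best is C, A, Y, and G with total user value 58.

58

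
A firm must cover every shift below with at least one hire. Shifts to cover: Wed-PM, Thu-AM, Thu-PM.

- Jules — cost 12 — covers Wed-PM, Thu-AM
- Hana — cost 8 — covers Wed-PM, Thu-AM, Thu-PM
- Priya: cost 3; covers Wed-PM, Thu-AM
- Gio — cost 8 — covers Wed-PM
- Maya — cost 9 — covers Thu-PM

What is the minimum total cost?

Hana alone covers Wed-PM, Thu-AM, Thu-PM — every shift.
Total cost: 8.

8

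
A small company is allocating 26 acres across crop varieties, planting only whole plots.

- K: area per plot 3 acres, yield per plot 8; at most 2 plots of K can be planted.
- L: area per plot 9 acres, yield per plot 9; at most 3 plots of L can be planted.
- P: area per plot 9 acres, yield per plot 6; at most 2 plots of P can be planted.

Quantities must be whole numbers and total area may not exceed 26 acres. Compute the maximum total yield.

34

This is a bounded integer knapsack.
Take 2×K and 2×L: area 24 ≤ 26, yield 2·8 + 2·9 = 34.
K has the best ratio (8/3) and is taken to its limit of 2; remaining capacity is filled optimally with the others.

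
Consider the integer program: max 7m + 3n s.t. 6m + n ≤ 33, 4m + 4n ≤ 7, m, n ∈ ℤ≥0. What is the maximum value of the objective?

The continuous relaxation peaks at (1.75, 0) with value 12.25; rounding to a feasible lattice point costs some objective.
(m,n)=(1,0): 6·1+1·0=6≤33, 4·1+4·0=4≤7, objective 7.
(m,n)=(0,1): 6·0+1·1=1≤33, 4·0+4·1=4≤7, objective 3.
No feasible integer point exceeds 7.

7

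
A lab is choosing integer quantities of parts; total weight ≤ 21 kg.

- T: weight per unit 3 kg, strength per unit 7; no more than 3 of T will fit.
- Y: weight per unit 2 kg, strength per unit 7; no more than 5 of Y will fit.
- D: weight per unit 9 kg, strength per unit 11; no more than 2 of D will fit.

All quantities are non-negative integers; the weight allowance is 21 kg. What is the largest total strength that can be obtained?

56

This is a bounded integer knapsack.
Take 3×T and 5×Y: weight 19 ≤ 21, strength 3·7 + 5·7 = 56.
Y has the best ratio (7/2) and is taken to its limit of 5; remaining capacity is filled optimally with the others.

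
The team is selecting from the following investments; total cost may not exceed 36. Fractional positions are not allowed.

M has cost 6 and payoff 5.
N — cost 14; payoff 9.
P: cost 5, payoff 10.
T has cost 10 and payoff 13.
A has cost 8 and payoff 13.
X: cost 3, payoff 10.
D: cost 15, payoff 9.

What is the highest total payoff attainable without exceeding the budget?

51

This is a 0-1 knapsack instance.
Take M, P, T, A, and X: cost 6 + 5 + 10 + 8 + 3 = 32 ≤ 36, payoff 5 + 10 + 13 + 13 + 10 = 51.
No other feasible combination does better.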